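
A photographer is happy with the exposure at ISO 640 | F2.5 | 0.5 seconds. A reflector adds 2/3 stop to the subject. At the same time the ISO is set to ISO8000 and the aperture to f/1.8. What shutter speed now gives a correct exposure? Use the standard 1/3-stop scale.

1/80s

Scene light: 2/3 stop brighter.
ISO: 640 → 800 → 1000 → 1250 → 1600 → 2000 → 2500 → 3200 → 4000 → 5000 → 6400 → 8000 — 3 2/3 stops raised (brighter).
Aperture: f/2.5 → f/2.2 → f/2 → f/1.8 — 1 stop opened up (brighter).
Net so far: 5 1/3 stops brighter. Shutter speed: 0.5 → 0.4 → 0.3 → 1/4 → 1/5 → 1/6 → 1/8 → 1/10 → 1/13 → 1/15 → 1/20 → 1/25 → 1/30 → 1/40 → 1/50 → 1/60 → 1/80.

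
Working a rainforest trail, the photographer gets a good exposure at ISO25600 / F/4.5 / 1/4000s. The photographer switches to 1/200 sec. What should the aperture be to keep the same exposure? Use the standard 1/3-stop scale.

Shutter speed: 1/4000 → 1/3200 → 1/2500 → 1/2000 → 1/1600 → 1/1250 → 1/1000 → 1/800 → 1/640 → 1/500 → 1/400 → 1/320 → 1/250 → 1/200 — 4 1/3 stops longer (brighter).
Need 4 1/3 stops darker from the aperture: f/4.5 → f/5 → f/5.6 → f/6.3 → f/7.1 → f/8 → f/9 → f/10 → f/11 → f/13 → f/14 → f/16 → f/18 → f/20.

f/20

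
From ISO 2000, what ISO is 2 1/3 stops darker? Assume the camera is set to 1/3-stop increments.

ISO 400

ISO: 2000 → 1600 → 1250 → 1000 → 800 → 640 → 500 → 400 — 2 1/3 stops lower (darker).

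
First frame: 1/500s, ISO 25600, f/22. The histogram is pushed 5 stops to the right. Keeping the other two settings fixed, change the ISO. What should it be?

Overexposed by 5 stops → need 5 stops darker.
ISO: 25600 → 12800 → 6400 → 3200 → 1600 → 800.

ISO 800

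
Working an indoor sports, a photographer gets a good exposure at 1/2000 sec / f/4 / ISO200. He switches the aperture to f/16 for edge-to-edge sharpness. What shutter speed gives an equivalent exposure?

1/125s

Aperture: f/4 → f/5.6 → f/8 → f/11 → f/16 — 4 stops stopped down (darker).
Need 4 stops brighter from the shutter speed: 1/2000 → 1/1000 → 1/500 → 1/250 → 1/125.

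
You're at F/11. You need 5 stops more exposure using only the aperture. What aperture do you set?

Aperture: f/11 → f/8 → f/5.6 → f/4 → f/2.8 → f/2 — 5 stops wider (brighter).

f/2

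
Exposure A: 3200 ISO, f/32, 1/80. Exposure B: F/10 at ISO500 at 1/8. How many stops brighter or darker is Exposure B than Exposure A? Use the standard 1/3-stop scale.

4 stops brighter

Aperture: f/32 → f/29 → f/25 → f/22 → f/20 → f/18 → f/16 → f/14 → f/13 → f/11 → f/10 — 3 1/3 stops larger aperture (brighter).
Shutter speed: 1/80 → 1/60 → 1/50 → 1/40 → 1/30 → 1/25 → 1/20 → 1/15 → 1/13 → 1/10 → 1/8 — 3 1/3 stops slower (brighter).
ISO: 3200 → 2500 → 2000 → 1600 → 1250 → 1000 → 800 → 640 → 500 — 2 2/3 stops dropped (darker).
Net: +3 1/3 +3 1/3 −2 2/3 = +4 stops.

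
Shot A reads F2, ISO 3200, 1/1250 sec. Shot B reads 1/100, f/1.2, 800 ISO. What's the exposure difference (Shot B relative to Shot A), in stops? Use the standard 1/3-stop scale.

3 stops brighter

Aperture: f/2 → f/1.8 → f/1.6 → f/1.4 → f/1.2 — 1 1/3 stops wider (brighter).
Shutter speed: 1/1250 → 1/1000 → 1/800 → 1/640 → 1/500 → 1/400 → 1/320 → 1/250 → 1/200 → 1/160 → 1/125 → 1/100 — 3 2/3 stops slower (brighter).
ISO: 3200 → 2500 → 2000 → 1600 → 1250 → 1000 → 800 — 2 stops dropped (darker).
Net: +1 1/3 +3 2/3 −2 = +3 stops.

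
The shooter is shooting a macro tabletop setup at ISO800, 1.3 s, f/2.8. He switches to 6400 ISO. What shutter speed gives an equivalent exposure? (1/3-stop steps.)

1/6s

ISO: 800 → 1000 → 1250 → 1600 → 2000 → 2500 → 3200 → 4000 → 5000 → 6400 — 3 stops raised (brighter).
Need 3 stops darker from the shutter speed: 1.3 → 1 → 0.8 → 0.6 → 0.5 → 0.4 → 0.3 → 1/4 → 1/5 → 1/6.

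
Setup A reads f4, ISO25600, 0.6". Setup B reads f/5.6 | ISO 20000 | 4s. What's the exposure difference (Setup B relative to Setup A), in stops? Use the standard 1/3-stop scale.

1 1/3 stops brighter

Aperture: f/4 → f/4.5 → f/5 → f/5.6 — 1 stop narrower (darker).
Shutter speed: 0.6 → 0.8 → 1 → 1.3 → 1.6 → 2 → 2.5 → 3.2 → 4 — 2 2/3 stops slower (brighter).
ISO: 25600 → 20000 — 1/3 stop dropped (darker).
Net: −1 +2 2/3 −1/3 = +1 1/3 stops.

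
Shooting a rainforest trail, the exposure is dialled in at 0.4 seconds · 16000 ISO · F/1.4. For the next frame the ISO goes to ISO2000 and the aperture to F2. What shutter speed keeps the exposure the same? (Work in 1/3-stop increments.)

6 s

ISO: 16000 → 12800 → 10000 → 8000 → 6400 → 5000 → 4000 → 3200 → 2500 → 2000 — 3 stops lower (darker).
Aperture: f/1.4 → f/1.6 → f/1.8 → f/2 — 1 stop smaller aperture (darker).
Net change so far: 4 stops darker. Offset with the shutter speed: 0.4 → 0.5 → 0.6 → 0.8 → 1 → 1.3 → 1.6 → 2 → 2.5 → 3.2 → 4 → 5 → 6.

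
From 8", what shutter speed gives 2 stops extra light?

30 s

Shutter speed: 8 → 15 → 30 — 2 stops slower (brighter).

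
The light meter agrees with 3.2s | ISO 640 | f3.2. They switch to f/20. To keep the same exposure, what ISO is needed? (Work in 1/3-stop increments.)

ISO 25600

Aperture: f/3.2 → f/3.5 → f/4 → f/4.5 → f/5 → f/5.6 → f/6.3 → f/7.1 → f/8 → f/9 → f/10 → f/11 → f/13 → f/14 → f/16 → f/18 → f/20 — 5 1/3 stops smaller aperture (darker).
Need 5 1/3 stops brighter from the ISO: 640 → 800 → 1000 → 1250 → 1600 → 2000 → 2500 → 3200 → 4000 → 5000 → 6400 → 8000 → 10000 → 12800 → 16000 → 20000 → 25600.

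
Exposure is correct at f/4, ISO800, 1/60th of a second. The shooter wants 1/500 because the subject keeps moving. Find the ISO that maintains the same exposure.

ISO 6400

Shutter speed: 1/60 → 1/125 → 1/250 → 1/500 — 3 stops faster (darker).
Need 3 stops brighter from the ISO: 800 → 1600 → 3200 → 6400.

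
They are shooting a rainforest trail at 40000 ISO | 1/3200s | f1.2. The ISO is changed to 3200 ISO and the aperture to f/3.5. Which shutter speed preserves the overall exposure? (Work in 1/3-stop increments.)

ISO: 40000 → 32000 → 25600 → 20000 → 16000 → 12800 → 10000 → 8000 → 6400 → 5000 → 4000 → 3200 — 3 2/3 stops lower (darker).
Aperture: f/1.2 → f/1.4 → f/1.6 → f/1.8 → f/2 → f/2.2 → f/2.5 → f/2.8 → f/3.2 → f/3.5 — 3 stops narrower (darker).
Net change so far: 6 2/3 stops darker. Offset with the shutter speed: 1/3200 → 1/2500 → 1/2000 → 1/1600 → 1/1250 → 1/1000 → 1/800 → 1/640 → 1/500 → 1/400 → 1/320 → 1/250 → 1/200 → 1/160 → 1/125 → 1/100 → 1/80 → 1/60 → 1/50 → 1/40 → 1/30.

1/30s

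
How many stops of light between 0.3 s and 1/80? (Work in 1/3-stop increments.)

0.3 → 1/4 → 1/5 → 1/6 → 1/8 → 1/10 → 1/13 → 1/15 → 1/20 → 1/25 → 1/30 → 1/40 → 1/50 → 1/60 → 1/80 — count the steps: 14 third-stops = 4 2/3 stops.

4 2/3 stops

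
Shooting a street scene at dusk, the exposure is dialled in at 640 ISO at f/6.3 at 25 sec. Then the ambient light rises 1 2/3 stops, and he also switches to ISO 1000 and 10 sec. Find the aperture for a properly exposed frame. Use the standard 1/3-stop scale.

f/9

Scene light: 1 2/3 stops brighter.
ISO: 640 → 800 → 1000 — 2/3 stop raised (brighter).
Shutter speed: 25 → 20 → 15 → 13 → 10 — 1 1/3 stops faster (darker).
Net so far: 1 stop brighter. Aperture: f/6.3 → f/7.1 → f/8 → f/9.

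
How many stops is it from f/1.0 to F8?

6 stops

f/1.0 → f/1.4 → f/2 → f/2.8 → f/4 → f/5.6 → f/8 — count the steps: 6 stops.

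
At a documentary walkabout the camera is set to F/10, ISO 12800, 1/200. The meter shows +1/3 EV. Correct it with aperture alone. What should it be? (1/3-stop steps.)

f/11

Overexposed by 1/3 stop → need 1/3 stop darker.
Aperture: f/10 → f/11.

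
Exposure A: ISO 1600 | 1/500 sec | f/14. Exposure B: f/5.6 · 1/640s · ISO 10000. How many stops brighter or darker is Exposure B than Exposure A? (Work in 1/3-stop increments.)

Aperture: f/14 → f/13 → f/11 → f/10 → f/9 → f/8 → f/7.1 → f/6.3 → f/5.6 — 2 2/3 stops opened up (brighter).
Shutter speed: 1/500 → 1/640 — 1/3 stop faster (darker).
ISO: 1600 → 2000 → 2500 → 3200 → 4000 → 5000 → 6400 → 8000 → 10000 — 2 2/3 stops raised (brighter).
Net: +2 2/3 −1/3 +2 2/3 = +5 stops.

5 stops brighter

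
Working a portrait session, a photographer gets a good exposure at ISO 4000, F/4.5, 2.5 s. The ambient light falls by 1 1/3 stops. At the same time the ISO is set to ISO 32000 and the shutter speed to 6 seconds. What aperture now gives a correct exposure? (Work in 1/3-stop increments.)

Scene light: 1 1/3 stops darker.
ISO: 4000 → 5000 → 6400 → 8000 → 10000 → 12800 → 16000 → 20000 → 25600 → 32000 — 3 stops higher (brighter).
Shutter speed: 2.5 → 3.2 → 4 → 5 → 6 — 1 1/3 stops slower (brighter).
Net so far: 3 stops brighter. Aperture: f/4.5 → f/5 → f/5.6 → f/6.3 → f/7.1 → f/8 → f/9 → f/10 → f/11 → f/13.

f/13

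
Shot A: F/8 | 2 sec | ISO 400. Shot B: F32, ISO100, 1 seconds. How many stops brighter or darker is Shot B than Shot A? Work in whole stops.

Aperture: f/8 → f/11 → f/16 → f/22 → f/32 — 4 stops stopped down (darker).
Shutter speed: 2 → 1 — 1 stop faster (darker).
ISO: 400 → 200 → 100 — 2 stops dropped (darker).
Net: −4 −1 −2 = −7 stops.

7 stops darker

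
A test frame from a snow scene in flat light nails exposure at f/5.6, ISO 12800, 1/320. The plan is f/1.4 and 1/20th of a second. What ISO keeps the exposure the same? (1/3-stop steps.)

Aperture: f/5.6 → f/5 → f/4.5 → f/4 → f/3.5 → f/3.2 → f/2.8 → f/2.5 → f/2.2 → f/2 → f/1.8 → f/1.6 → f/1.4 — 4 stops wider (brighter).
Shutter speed: 1/320 → 1/250 → 1/200 → 1/160 → 1/125 → 1/100 → 1/80 → 1/60 → 1/50 → 1/40 → 1/30 → 1/25 → 1/20 — 4 stops slower (brighter).
Net change so far: 8 stops brighter. Offset with the ISO: 12800 → 10000 → 8000 → 6400 → 5000 → 4000 → 3200 → 2500 → 2000 → 1600 → 1250 → 1000 → 800 → 640 → 500 → 400 → 320 → 250 → 200 → 160 → 125 → 100 → 80 → 64 → 50.

ISO 50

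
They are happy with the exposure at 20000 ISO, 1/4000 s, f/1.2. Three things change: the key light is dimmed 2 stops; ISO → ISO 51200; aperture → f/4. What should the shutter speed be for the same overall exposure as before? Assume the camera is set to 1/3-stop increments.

Scene light: 2 stops darker.
ISO: 20000 → 25600 → 32000 → 40000 → 51200 — 1 1/3 stops higher (brighter).
Aperture: f/1.2 → f/1.4 → f/1.6 → f/1.8 → f/2 → f/2.2 → f/2.5 → f/2.8 → f/3.2 → f/3.5 → f/4 — 3 1/3 stops smaller aperture (darker).
Net so far: 4 stops darker. Shutter speed: 1/4000 → 1/3200 → 1/2500 → 1/2000 → 1/1600 → 1/1250 → 1/1000 → 1/800 → 1/640 → 1/500 → 1/400 → 1/320 → 1/250.

1/250s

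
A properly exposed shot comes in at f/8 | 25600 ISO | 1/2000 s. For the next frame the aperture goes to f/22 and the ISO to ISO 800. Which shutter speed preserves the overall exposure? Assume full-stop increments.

Aperture: f/8 → f/11 → f/16 → f/22 — 3 stops narrower (darker).
ISO: 25600 → 12800 → 6400 → 3200 → 1600 → 800 — 5 stops dropped (darker).
Net change so far: 8 stops darker. Offset with the shutter speed: 1/2000 → 1/1000 → 1/500 → 1/250 → 1/125 → 1/60 → 1/30 → 1/15 → 1/8.

1/8s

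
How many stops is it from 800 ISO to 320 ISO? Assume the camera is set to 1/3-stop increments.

1 1/3 stops

800 → 640 → 500 → 400 → 320 — count the steps: 4 third-stops = 1 1/3 stops.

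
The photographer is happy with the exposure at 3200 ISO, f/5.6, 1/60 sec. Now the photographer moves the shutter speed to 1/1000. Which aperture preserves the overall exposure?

Shutter speed: 1/60 → 1/125 → 1/250 → 1/500 → 1/1000 — 4 stops faster (darker).
Need 4 stops brighter from the aperture: f/5.6 → f/4 → f/2.8 → f/2 → f/1.4.

f/1.4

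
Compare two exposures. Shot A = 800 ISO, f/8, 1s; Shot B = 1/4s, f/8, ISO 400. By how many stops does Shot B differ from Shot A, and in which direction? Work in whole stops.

Aperture: unchanged.
Shutter speed: 1 → 1/2 → 1/4 — 2 stops shorter (darker).
ISO: 800 → 400 — 1 stop dropped (darker).
Net: −2 −1 = −3 stops.

3 stops darker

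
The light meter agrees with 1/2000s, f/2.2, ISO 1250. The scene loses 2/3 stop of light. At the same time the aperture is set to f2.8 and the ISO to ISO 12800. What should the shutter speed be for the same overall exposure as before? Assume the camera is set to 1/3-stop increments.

1/8000s

Scene light: 2/3 stop darker.
Aperture: f/2.2 → f/2.5 → f/2.8 — 2/3 stop stopped down (darker).
ISO: 1250 → 1600 → 2000 → 2500 → 3200 → 4000 → 5000 → 6400 → 8000 → 10000 → 12800 — 3 1/3 stops raised (brighter).
Net so far: 2 stops brighter. Shutter speed: 1/2000 → 1/2500 → 1/3200 → 1/4000 → 1/5000 → 1/6400 → 1/8000.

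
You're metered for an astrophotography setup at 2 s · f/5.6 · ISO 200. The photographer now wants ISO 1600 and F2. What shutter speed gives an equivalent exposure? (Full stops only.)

ISO: 200 → 400 → 800 → 1600 — 3 stops raised (brighter).
Aperture: f/5.6 → f/4 → f/2.8 → f/2 — 3 stops larger aperture (brighter).
Net change so far: 6 stops brighter. Offset with the shutter speed: 2 → 1 → 1/2 → 1/4 → 1/8 → 1/15 → 1/30.

1/30s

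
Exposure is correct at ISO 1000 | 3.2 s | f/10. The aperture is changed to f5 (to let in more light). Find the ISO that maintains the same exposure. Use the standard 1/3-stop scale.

Aperture: f/10 → f/9 → f/8 → f/7.1 → f/6.3 → f/5.6 → f/5 — 2 stops larger aperture (brighter).
Need 2 stops darker from the ISO: 1000 → 800 → 640 → 500 → 400 → 320 → 250.

ISO 250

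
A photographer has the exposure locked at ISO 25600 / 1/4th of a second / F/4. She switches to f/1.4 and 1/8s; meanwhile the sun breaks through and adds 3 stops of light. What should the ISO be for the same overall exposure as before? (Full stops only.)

Scene light: 3 stops brighter.
Aperture: f/4 → f/2.8 → f/2 → f/1.4 — 3 stops opened up (brighter).
Shutter speed: 1/4 → 1/8 — 1 stop faster (darker).
Net so far: 5 stops brighter. ISO: 25600 → 12800 → 6400 → 3200 → 1600 → 800.

ISO 800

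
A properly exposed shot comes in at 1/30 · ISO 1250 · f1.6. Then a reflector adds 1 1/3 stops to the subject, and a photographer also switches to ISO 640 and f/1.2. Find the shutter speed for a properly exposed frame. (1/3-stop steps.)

Scene light: 1 1/3 stops brighter.
ISO: 1250 → 1000 → 800 → 640 — 1 stop lower (darker).
Aperture: f/1.6 → f/1.4 → f/1.2 — 2/3 stop wider (brighter).
Net so far: 1 stop brighter. Shutter speed: 1/30 → 1/40 → 1/50 → 1/60.

1/60s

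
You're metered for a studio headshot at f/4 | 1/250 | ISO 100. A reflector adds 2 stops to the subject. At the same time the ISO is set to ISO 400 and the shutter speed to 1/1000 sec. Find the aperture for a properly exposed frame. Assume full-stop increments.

f/8

Scene light: 2 stops brighter.
ISO: 100 → 200 → 400 — 2 stops raised (brighter).
Shutter speed: 1/250 → 1/500 → 1/1000 — 2 stops faster (darker).
Net so far: 2 stops brighter. Aperture: f/4 → f/5.6 → f/8.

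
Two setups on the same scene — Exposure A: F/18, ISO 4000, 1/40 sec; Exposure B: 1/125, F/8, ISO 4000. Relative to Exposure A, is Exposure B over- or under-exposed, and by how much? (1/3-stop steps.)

Aperture: f/18 → f/16 → f/14 → f/13 → f/11 → f/10 → f/9 → f/8 — 2 1/3 stops wider (brighter).
Shutter speed: 1/40 → 1/50 → 1/60 → 1/80 → 1/100 → 1/125 — 1 2/3 stops shorter (darker).
ISO: unchanged.
Net: +2 1/3 −1 2/3 = +2/3 stops.

2/3 stop brighter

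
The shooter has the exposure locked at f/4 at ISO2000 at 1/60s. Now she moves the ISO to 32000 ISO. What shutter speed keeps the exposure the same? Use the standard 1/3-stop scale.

ISO: 2000 → 2500 → 3200 → 4000 → 5000 → 6400 → 8000 → 10000 → 12800 → 16000 → 20000 → 25600 → 32000 — 4 stops higher (brighter).
Need 4 stops darker from the shutter speed: 1/60 → 1/80 → 1/100 → 1/125 → 1/160 → 1/200 → 1/250 → 1/320 → 1/400 → 1/500 → 1/640 → 1/800 → 1/1000.

1/1000s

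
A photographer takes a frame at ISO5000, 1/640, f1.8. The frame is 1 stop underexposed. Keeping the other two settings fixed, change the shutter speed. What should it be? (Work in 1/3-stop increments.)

1/320s

Underexposed by 1 stop → need 1 stop brighter.
Shutter speed: 1/640 → 1/500 → 1/400 → 1/320.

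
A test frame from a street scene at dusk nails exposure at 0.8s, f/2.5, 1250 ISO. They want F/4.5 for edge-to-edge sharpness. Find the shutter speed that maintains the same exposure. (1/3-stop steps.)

2.5 s

Aperture: f/2.5 → f/2.8 → f/3.2 → f/3.5 → f/4 → f/4.5 — 1 2/3 stops smaller aperture (darker).
Need 1 2/3 stops brighter from the shutter speed: 0.8 → 1 → 1.3 → 1.6 → 2 → 2.5.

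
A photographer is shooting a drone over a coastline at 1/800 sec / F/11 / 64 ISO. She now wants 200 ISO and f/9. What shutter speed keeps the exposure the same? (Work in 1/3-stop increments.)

1/4000s

ISO: 64 → 80 → 100 → 125 → 160 → 200 — 1 2/3 stops higher (brighter).
Aperture: f/11 → f/10 → f/9 — 2/3 stop wider (brighter).
Net change so far: 2 1/3 stops brighter. Offset with the shutter speed: 1/800 → 1/1000 → 1/1250 → 1/1600 → 1/2000 → 1/2500 → 1/3200 → 1/4000.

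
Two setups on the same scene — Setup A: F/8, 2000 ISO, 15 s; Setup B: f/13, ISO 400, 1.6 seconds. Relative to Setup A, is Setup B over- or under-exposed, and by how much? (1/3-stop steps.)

Aperture: f/8 → f/9 → f/10 → f/11 → f/13 — 1 1/3 stops narrower (darker).
Shutter speed: 15 → 13 → 10 → 8 → 6 → 5 → 4 → 3.2 → 2.5 → 2 → 1.6 — 3 1/3 stops shorter (darker).
ISO: 2000 → 1600 → 1250 → 1000 → 800 → 640 → 500 → 400 — 2 1/3 stops lower (darker).
Net: −1 1/3 −3 1/3 −2 1/3 = −7 stops.

7 stops darker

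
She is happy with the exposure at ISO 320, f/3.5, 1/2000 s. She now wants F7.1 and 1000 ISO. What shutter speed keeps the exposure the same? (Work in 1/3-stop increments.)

Aperture: f/3.5 → f/4 → f/4.5 → f/5 → f/5.6 → f/6.3 → f/7.1 — 2 stops smaller aperture (darker).
ISO: 320 → 400 → 500 → 640 → 800 → 1000 — 1 2/3 stops raised (brighter).
Net change so far: 1/3 stop darker. Offset with the shutter speed: 1/2000 → 1/1600.

1/1600s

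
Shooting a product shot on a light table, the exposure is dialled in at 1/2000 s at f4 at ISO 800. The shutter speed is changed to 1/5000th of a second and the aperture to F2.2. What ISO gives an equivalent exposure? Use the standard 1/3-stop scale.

Shutter speed: 1/2000 → 1/2500 → 1/3200 → 1/4000 → 1/5000 — 1 1/3 stops faster (darker).
Aperture: f/4 → f/3.5 → f/3.2 → f/2.8 → f/2.5 → f/2.2 — 1 2/3 stops wider (brighter).
Net change so far: 1/3 stop brighter. Offset with the ISO: 800 → 640.

ISO 640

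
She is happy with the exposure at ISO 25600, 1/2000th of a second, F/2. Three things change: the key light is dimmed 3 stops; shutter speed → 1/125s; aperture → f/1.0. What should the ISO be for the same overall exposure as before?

ISO 3200

Scene light: 3 stops darker.
Shutter speed: 1/2000 → 1/1000 → 1/500 → 1/250 → 1/125 — 4 stops slower (brighter).
Aperture: f/2 → f/1.4 → f/1.0 — 2 stops opened up (brighter).
Net so far: 3 stops brighter. ISO: 25600 → 12800 → 6400 → 3200.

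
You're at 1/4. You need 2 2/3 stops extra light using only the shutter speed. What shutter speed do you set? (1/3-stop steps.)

1.6 s

Shutter speed: 1/4 → 0.3 → 0.4 → 0.5 → 0.6 → 0.8 → 1 → 1.3 → 1.6 — 2 2/3 stops longer (brighter).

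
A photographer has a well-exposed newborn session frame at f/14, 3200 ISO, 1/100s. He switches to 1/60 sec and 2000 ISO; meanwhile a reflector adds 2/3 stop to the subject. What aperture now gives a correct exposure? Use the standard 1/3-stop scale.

f/18

Scene light: 2/3 stop brighter.
Shutter speed: 1/100 → 1/80 → 1/60 — 2/3 stop slower (brighter).
ISO: 3200 → 2500 → 2000 — 2/3 stop lower (darker).
Net so far: 2/3 stop brighter. Aperture: f/14 → f/16 → f/18.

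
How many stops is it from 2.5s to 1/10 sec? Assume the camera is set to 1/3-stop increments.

2.5 → 2 → 1.6 → 1.3 → 1 → 0.8 → 0.6 → 0.5 → 0.4 → 0.3 → 1/4 → 1/5 → 1/6 → 1/8 → 1/10 — count the steps: 14 third-stops = 4 2/3 stops.

4 2/3 stops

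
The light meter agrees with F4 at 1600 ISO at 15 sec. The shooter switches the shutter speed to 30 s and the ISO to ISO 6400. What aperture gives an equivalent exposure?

Shutter speed: 15 → 30 — 1 stop longer (brighter).
ISO: 1600 → 3200 → 6400 — 2 stops raised (brighter).
Net change so far: 3 stops brighter. Offset with the aperture: f/4 → f/5.6 → f/8 → f/11.

f/11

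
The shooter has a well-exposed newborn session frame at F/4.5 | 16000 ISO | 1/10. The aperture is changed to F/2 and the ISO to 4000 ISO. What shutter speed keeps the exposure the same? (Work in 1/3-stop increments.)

Aperture: f/4.5 → f/4 → f/3.5 → f/3.2 → f/2.8 → f/2.5 → f/2.2 → f/2 — 2 1/3 stops wider (brighter).
ISO: 16000 → 12800 → 10000 → 8000 → 6400 → 5000 → 4000 — 2 stops lower (darker).
Net change so far: 1/3 stop brighter. Offset with the shutter speed: 1/10 → 1/13.

1/13s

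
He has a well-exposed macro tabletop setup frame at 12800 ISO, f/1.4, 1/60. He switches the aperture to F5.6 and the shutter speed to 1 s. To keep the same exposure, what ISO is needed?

Aperture: f/1.4 → f/2 → f/2.8 → f/4 → f/5.6 — 4 stops stopped down (darker).
Shutter speed: 1/60 → 1/30 → 1/15 → 1/8 → 1/4 → 1/2 → 1 — 6 stops longer (brighter).
Net change so far: 2 stops brighter. Offset with the ISO: 12800 → 6400 → 3200.

ISO 3200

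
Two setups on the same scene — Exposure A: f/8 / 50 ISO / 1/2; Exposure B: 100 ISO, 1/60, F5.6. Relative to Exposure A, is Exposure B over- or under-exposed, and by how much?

3 stops darker

Aperture: f/8 → f/5.6 — 1 stop larger aperture (brighter).
Shutter speed: 1/2 → 1/4 → 1/8 → 1/15 → 1/30 → 1/60 — 5 stops shorter (darker).
ISO: 50 → 100 — 1 stop higher (brighter).
Net: +1 −5 +1 = −3 stops.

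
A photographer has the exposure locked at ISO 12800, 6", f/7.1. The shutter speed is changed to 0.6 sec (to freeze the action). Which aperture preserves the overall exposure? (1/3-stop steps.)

f/2.2

Shutter speed: 6 → 5 → 4 → 3.2 → 2.5 → 2 → 1.6 → 1.3 → 1 → 0.8 → 0.6 — 3 1/3 stops shorter (darker).
Need 3 1/3 stops brighter from the aperture: f/7.1 → f/6.3 → f/5.6 → f/5 → f/4.5 → f/4 → f/3.5 → f/3.2 → f/2.8 → f/2.5 → f/2.2.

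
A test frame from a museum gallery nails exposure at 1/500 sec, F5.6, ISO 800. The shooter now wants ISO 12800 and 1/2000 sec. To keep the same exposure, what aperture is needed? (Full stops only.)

ISO: 800 → 1600 → 3200 → 6400 → 12800 — 4 stops raised (brighter).
Shutter speed: 1/500 → 1/1000 → 1/2000 — 2 stops shorter (darker).
Net change so far: 2 stops brighter. Offset with the aperture: f/5.6 → f/8 → f/11.

f/11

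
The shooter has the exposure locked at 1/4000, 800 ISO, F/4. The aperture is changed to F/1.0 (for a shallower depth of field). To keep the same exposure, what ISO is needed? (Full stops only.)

Aperture: f/4 → f/2.8 → f/2 → f/1.4 → f/1.0 — 4 stops larger aperture (brighter).
Need 4 stops darker from the ISO: 800 → 400 → 200 → 100 → 50.

ISO 50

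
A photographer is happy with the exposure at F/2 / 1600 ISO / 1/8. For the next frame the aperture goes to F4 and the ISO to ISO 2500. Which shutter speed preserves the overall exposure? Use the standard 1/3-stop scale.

0.3 s

Aperture: f/2 → f/2.2 → f/2.5 → f/2.8 → f/3.2 → f/3.5 → f/4 — 2 stops stopped down (darker).
ISO: 1600 → 2000 → 2500 — 2/3 stop raised (brighter).
Net change so far: 1 1/3 stops darker. Offset with the shutter speed: 1/8 → 1/6 → 1/5 → 1/4 → 0.3.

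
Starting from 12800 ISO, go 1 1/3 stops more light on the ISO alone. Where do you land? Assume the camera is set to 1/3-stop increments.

ISO: 12800 → 16000 → 20000 → 25600 → 32000 — 1 1/3 stops raised (brighter).

ISO 32000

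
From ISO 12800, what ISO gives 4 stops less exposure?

ISO 800

ISO: 12800 → 6400 → 3200 → 1600 → 800 — 4 stops dropped (darker).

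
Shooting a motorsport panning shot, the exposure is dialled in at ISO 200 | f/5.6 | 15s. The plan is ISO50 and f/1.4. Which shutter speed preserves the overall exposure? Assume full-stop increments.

ISO: 200 → 100 → 50 — 2 stops lower (darker).
Aperture: f/5.6 → f/4 → f/2.8 → f/2 → f/1.4 — 4 stops larger aperture (brighter).
Net change so far: 2 stops brighter. Offset with the shutter speed: 15 → 8 → 4.

4 s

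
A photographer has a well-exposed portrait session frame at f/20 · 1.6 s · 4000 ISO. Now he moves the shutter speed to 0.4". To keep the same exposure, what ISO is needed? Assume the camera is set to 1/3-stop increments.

Shutter speed: 1.6 → 1.3 → 1 → 0.8 → 0.6 → 0.5 → 0.4 — 2 stops faster (darker).
Need 2 stops brighter from the ISO: 4000 → 5000 → 6400 → 8000 → 10000 → 12800 → 16000.

ISO 16000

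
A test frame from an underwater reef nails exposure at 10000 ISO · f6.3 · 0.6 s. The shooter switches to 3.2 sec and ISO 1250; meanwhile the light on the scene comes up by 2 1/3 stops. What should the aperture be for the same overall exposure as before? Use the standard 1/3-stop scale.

Scene light: 2 1/3 stops brighter.
Shutter speed: 0.6 → 0.8 → 1 → 1.3 → 1.6 → 2 → 2.5 → 3.2 — 2 1/3 stops slower (brighter).
ISO: 10000 → 8000 → 6400 → 5000 → 4000 → 3200 → 2500 → 2000 → 1600 → 1250 — 3 stops lower (darker).
Net so far: 1 2/3 stops brighter. Aperture: f/6.3 → f/7.1 → f/8 → f/9 → f/10 → f/11.

f/11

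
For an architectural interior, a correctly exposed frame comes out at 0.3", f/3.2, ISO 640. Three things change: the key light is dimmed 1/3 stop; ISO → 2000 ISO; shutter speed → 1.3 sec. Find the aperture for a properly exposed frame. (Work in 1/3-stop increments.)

Scene light: 1/3 stop darker.
ISO: 640 → 800 → 1000 → 1250 → 1600 → 2000 — 1 2/3 stops higher (brighter).
Shutter speed: 0.3 → 0.4 → 0.5 → 0.6 → 0.8 → 1 → 1.3 — 2 stops slower (brighter).
Net so far: 3 1/3 stops brighter. Aperture: f/3.2 → f/3.5 → f/4 → f/4.5 → f/5 → f/5.6 → f/6.3 → f/7.1 → f/8 → f/9 → f/10.

f/10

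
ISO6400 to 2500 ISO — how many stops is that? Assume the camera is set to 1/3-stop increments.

1 1/3 stops

6400 → 5000 → 4000 → 3200 → 2500 — count the steps: 4 third-stops = 1 1/3 stops.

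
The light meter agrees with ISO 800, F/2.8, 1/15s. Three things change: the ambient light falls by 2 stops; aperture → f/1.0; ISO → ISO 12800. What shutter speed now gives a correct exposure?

1/500s

Scene light: 2 stops darker.
Aperture: f/2.8 → f/2 → f/1.4 → f/1.0 — 3 stops opened up (brighter).
ISO: 800 → 1600 → 3200 → 6400 → 12800 — 4 stops raised (brighter).
Net so far: 5 stops brighter. Shutter speed: 1/15 → 1/30 → 1/60 → 1/125 → 1/250 → 1/500.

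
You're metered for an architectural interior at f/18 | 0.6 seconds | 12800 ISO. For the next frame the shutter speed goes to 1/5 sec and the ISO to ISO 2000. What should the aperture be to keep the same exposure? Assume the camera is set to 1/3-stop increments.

Shutter speed: 0.6 → 0.5 → 0.4 → 0.3 → 1/4 → 1/5 — 1 2/3 stops shorter (darker).
ISO: 12800 → 10000 → 8000 → 6400 → 5000 → 4000 → 3200 → 2500 → 2000 — 2 2/3 stops lower (darker).
Net change so far: 4 1/3 stops darker. Offset with the aperture: f/18 → f/16 → f/14 → f/13 → f/11 → f/10 → f/9 → f/8 → f/7.1 → f/6.3 → f/5.6 → f/5 → f/4.5 → f/4.

f/4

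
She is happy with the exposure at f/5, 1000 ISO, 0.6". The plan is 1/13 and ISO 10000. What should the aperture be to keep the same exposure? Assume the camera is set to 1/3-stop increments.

f/5.6

Shutter speed: 0.6 → 0.5 → 0.4 → 0.3 → 1/4 → 1/5 → 1/6 → 1/8 → 1/10 → 1/13 — 3 stops shorter (darker).
ISO: 1000 → 1250 → 1600 → 2000 → 2500 → 3200 → 4000 → 5000 → 6400 → 8000 → 10000 — 3 1/3 stops higher (brighter).
Net change so far: 1/3 stop brighter. Offset with the aperture: f/5 → f/5.6.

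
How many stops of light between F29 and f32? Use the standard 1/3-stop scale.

1/3 stop

f/29 → f/32 — count the steps: 1 third-stops = 1/3 stop.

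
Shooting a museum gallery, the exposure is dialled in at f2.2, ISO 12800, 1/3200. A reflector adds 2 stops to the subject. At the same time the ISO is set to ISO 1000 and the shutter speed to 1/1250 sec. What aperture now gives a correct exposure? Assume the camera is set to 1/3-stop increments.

f/2

Scene light: 2 stops brighter.
ISO: 12800 → 10000 → 8000 → 6400 → 5000 → 4000 → 3200 → 2500 → 2000 → 1600 → 1250 → 1000 — 3 2/3 stops lower (darker).
Shutter speed: 1/3200 → 1/2500 → 1/2000 → 1/1600 → 1/1250 — 1 1/3 stops slower (brighter).
Net so far: 1/3 stop darker. Aperture: f/2.2 → f/2.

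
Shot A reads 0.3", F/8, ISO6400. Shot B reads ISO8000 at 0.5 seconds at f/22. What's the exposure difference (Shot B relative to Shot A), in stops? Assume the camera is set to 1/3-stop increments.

2 stops darker

Aperture: f/8 → f/9 → f/10 → f/11 → f/13 → f/14 → f/16 → f/18 → f/20 → f/22 — 3 stops stopped down (darker).
Shutter speed: 0.3 → 0.4 → 0.5 — 2/3 stop slower (brighter).
ISO: 6400 → 8000 — 1/3 stop raised (brighter).
Net: −3 +2/3 +1/3 = −2 stops.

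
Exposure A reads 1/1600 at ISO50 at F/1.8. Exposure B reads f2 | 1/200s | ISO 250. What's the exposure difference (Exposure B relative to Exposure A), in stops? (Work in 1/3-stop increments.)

Aperture: f/1.8 → f/2 — 1/3 stop stopped down (darker).
Shutter speed: 1/1600 → 1/1250 → 1/1000 → 1/800 → 1/640 → 1/500 → 1/400 → 1/320 → 1/250 → 1/200 — 3 stops slower (brighter).
ISO: 50 → 64 → 80 → 100 → 125 → 160 → 200 → 250 — 2 1/3 stops higher (brighter).
Net: −1/3 +3 +2 1/3 = +5 stops.

5 stops brighter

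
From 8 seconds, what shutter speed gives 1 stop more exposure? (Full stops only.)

15 s

Shutter speed: 8 → 15 — 1 stop slower (brighter).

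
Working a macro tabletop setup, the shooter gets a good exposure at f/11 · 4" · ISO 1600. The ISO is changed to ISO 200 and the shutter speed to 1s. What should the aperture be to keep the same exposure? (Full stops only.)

ISO: 1600 → 800 → 400 → 200 — 3 stops lower (darker).
Shutter speed: 4 → 2 → 1 — 2 stops faster (darker).
Net change so far: 5 stops darker. Offset with the aperture: f/11 → f/8 → f/5.6 → f/4 → f/2.8 → f/2.

f/2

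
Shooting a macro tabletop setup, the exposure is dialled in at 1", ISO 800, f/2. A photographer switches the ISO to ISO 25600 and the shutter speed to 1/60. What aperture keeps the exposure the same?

ISO: 800 → 1600 → 3200 → 6400 → 12800 → 25600 — 5 stops higher (brighter).
Shutter speed: 1 → 1/2 → 1/4 → 1/8 → 1/15 → 1/30 → 1/60 — 6 stops faster (darker).
Net change so far: 1 stop darker. Offset with the aperture: f/2 → f/1.4.

f/1.4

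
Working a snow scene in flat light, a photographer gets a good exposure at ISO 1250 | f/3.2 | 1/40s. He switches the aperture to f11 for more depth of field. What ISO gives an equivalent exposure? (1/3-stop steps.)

ISO 16000

Aperture: f/3.2 → f/3.5 → f/4 → f/4.5 → f/5 → f/5.6 → f/6.3 → f/7.1 → f/8 → f/9 → f/10 → f/11 — 3 2/3 stops smaller aperture (darker).
Need 3 2/3 stops brighter from the ISO: 1250 → 1600 → 2000 → 2500 → 3200 → 4000 → 5000 → 6400 → 8000 → 10000 → 12800 → 16000.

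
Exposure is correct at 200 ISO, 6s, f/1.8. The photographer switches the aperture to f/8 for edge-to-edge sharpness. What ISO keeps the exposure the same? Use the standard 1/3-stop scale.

ISO 4000

Aperture: f/1.8 → f/2 → f/2.2 → f/2.5 → f/2.8 → f/3.2 → f/3.5 → f/4 → f/4.5 → f/5 → f/5.6 → f/6.3 → f/7.1 → f/8 — 4 1/3 stops narrower (darker).
Need 4 1/3 stops brighter from the ISO: 200 → 250 → 320 → 400 → 500 → 640 → 800 → 1000 → 1250 → 1600 → 2000 → 2500 → 3200 → 4000.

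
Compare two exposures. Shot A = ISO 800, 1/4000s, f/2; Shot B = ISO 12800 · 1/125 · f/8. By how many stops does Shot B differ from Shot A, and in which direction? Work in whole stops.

Aperture: f/2 → f/2.8 → f/4 → f/5.6 → f/8 — 4 stops stopped down (darker).
Shutter speed: 1/4000 → 1/2000 → 1/1000 → 1/500 → 1/250 → 1/125 — 5 stops slower (brighter).
ISO: 800 → 1600 → 3200 → 6400 → 12800 — 4 stops higher (brighter).
Net: −4 +5 +4 = +5 stops.

5 stops brighter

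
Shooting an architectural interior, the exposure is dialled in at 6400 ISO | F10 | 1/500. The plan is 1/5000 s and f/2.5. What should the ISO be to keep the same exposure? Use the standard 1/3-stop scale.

Shutter speed: 1/500 → 1/640 → 1/800 → 1/1000 → 1/1250 → 1/1600 → 1/2000 → 1/2500 → 1/3200 → 1/4000 → 1/5000 — 3 1/3 stops faster (darker).
Aperture: f/10 → f/9 → f/8 → f/7.1 → f/6.3 → f/5.6 → f/5 → f/4.5 → f/4 → f/3.5 → f/3.2 → f/2.8 → f/2.5 — 4 stops larger aperture (brighter).
Net change so far: 2/3 stop brighter. Offset with the ISO: 6400 → 5000 → 4000.

ISO 4000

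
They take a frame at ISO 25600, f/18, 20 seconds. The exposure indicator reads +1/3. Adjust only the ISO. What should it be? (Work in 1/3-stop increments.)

Overexposed by 1/3 stop → need 1/3 stop darker.
ISO: 25600 → 20000.

ISO 20000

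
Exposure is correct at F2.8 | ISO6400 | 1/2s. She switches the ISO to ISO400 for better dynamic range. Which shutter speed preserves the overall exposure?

ISO: 6400 → 3200 → 1600 → 800 → 400 — 4 stops dropped (darker).
Need 4 stops brighter from the shutter speed: 1/2 → 1 → 2 → 4 → 8.

8 s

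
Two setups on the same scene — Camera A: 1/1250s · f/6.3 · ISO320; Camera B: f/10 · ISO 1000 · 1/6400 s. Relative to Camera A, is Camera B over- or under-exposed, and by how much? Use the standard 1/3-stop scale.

2 stops darker

Aperture: f/6.3 → f/7.1 → f/8 → f/9 → f/10 — 1 1/3 stops stopped down (darker).
Shutter speed: 1/1250 → 1/1600 → 1/2000 → 1/2500 → 1/3200 → 1/4000 → 1/5000 → 1/6400 — 2 1/3 stops shorter (darker).
ISO: 320 → 400 → 500 → 640 → 800 → 1000 — 1 2/3 stops higher (brighter).
Net: −1 1/3 −2 1/3 +1 2/3 = −2 stops.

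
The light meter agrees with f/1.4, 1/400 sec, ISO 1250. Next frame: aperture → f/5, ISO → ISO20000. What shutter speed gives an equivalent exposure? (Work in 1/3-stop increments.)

Aperture: f/1.4 → f/1.6 → f/1.8 → f/2 → f/2.2 → f/2.5 → f/2.8 → f/3.2 → f/3.5 → f/4 → f/4.5 → f/5 — 3 2/3 stops narrower (darker).
ISO: 1250 → 1600 → 2000 → 2500 → 3200 → 4000 → 5000 → 6400 → 8000 → 10000 → 12800 → 16000 → 20000 — 4 stops higher (brighter).
Net change so far: 1/3 stop brighter. Offset with the shutter speed: 1/400 → 1/500.

1/500s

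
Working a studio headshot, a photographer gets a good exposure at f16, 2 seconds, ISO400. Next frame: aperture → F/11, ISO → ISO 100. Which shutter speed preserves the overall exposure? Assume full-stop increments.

4 s

Aperture: f/16 → f/11 — 1 stop opened up (brighter).
ISO: 400 → 200 → 100 — 2 stops dropped (darker).
Net change so far: 1 stop darker. Offset with the shutter speed: 2 → 4.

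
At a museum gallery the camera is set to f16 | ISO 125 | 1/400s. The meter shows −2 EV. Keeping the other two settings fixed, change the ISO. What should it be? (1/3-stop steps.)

Underexposed by 2 stops → need 2 stops brighter.
ISO: 125 → 160 → 200 → 250 → 320 → 400 → 500.

ISO 500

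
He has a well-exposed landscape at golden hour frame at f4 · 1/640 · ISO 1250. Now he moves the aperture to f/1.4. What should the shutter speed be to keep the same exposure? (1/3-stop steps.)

Aperture: f/4 → f/3.5 → f/3.2 → f/2.8 → f/2.5 → f/2.2 → f/2 → f/1.8 → f/1.6 → f/1.4 — 3 stops larger aperture (brighter).
Need 3 stops darker from the shutter speed: 1/640 → 1/800 → 1/1000 → 1/1250 → 1/1600 → 1/2000 → 1/2500 → 1/3200 → 1/4000 → 1/5000.

1/5000s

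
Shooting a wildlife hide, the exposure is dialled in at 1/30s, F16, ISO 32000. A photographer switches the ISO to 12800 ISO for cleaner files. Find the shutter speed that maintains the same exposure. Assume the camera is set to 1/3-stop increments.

1/13s

ISO: 32000 → 25600 → 20000 → 16000 → 12800 — 1 1/3 stops dropped (darker).
Need 1 1/3 stops brighter from the shutter speed: 1/30 → 1/25 → 1/20 → 1/15 → 1/13.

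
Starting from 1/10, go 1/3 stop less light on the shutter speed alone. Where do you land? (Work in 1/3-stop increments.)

Shutter speed: 1/10 → 1/13 — 1/3 stop shorter (darker).

1/13s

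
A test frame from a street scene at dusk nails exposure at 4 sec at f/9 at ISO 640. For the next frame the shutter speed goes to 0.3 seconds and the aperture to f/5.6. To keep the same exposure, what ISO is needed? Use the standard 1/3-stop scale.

ISO 3200

Shutter speed: 4 → 3.2 → 2.5 → 2 → 1.6 → 1.3 → 1 → 0.8 → 0.6 → 0.5 → 0.4 → 0.3 — 3 2/3 stops shorter (darker).
Aperture: f/9 → f/8 → f/7.1 → f/6.3 → f/5.6 — 1 1/3 stops wider (brighter).
Net change so far: 2 1/3 stops darker. Offset with the ISO: 640 → 800 → 1000 → 1250 → 1600 → 2000 → 2500 → 3200.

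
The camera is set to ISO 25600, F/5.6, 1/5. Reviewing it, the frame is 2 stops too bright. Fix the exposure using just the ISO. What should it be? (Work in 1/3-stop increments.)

Overexposed by 2 stops → need 2 stops darker.
ISO: 25600 → 20000 → 16000 → 12800 → 10000 → 8000 → 6400.

ISO 6400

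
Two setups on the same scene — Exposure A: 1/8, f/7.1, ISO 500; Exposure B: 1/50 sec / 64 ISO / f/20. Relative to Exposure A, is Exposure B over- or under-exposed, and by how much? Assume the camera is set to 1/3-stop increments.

8 2/3 stops darker

Aperture: f/7.1 → f/8 → f/9 → f/10 → f/11 → f/13 → f/14 → f/16 → f/18 → f/20 — 3 stops narrower (darker).
Shutter speed: 1/8 → 1/10 → 1/13 → 1/15 → 1/20 → 1/25 → 1/30 → 1/40 → 1/50 — 2 2/3 stops shorter (darker).
ISO: 500 → 400 → 320 → 250 → 200 → 160 → 125 → 100 → 80 → 64 — 3 stops dropped (darker).
Net: −3 −2 2/3 −3 = −8 2/3 stops.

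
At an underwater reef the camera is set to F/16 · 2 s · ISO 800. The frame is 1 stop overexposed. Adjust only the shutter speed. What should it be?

Overexposed by 1 stop → need 1 stop darker.
Shutter speed: 2 → 1.

1 s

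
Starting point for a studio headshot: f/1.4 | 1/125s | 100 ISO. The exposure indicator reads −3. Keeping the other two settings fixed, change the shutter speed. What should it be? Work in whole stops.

1/15s

Underexposed by 3 stops → need 3 stops brighter.
Shutter speed: 1/125 → 1/60 → 1/30 → 1/15.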